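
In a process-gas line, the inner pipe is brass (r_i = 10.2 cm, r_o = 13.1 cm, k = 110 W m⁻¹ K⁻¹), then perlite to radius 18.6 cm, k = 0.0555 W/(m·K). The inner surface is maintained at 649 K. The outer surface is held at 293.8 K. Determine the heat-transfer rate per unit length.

Q' = 353 W/m

Series thermal resistances, inner to outer:
  R'_brass = ln(0.131/0.102)/(2πk) = 0.2502/(2π·110) = 3.620×10^-4 m·K/W
  R'_perlite = ln(0.186/0.131)/(2πk) = 0.3505/(2π·0.0555) = 1.005 m·K/W
ΣR = 3.620×10^-4 + 1.005 = 1.005 m·K/W
Q' = ΔT/ΣR = (649 K − 293.8 K)/1.005 = 353 W/m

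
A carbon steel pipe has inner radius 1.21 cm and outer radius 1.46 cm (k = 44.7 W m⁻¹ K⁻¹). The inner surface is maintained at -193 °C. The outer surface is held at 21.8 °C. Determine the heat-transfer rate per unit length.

Q' = 2πk·ΔT/ln(r₂/r₁) = 2π × 44.7 × 214.8 / ln(0.0146/0.0121) = 3.21×10^5 W/m

Q' = 321 kW/m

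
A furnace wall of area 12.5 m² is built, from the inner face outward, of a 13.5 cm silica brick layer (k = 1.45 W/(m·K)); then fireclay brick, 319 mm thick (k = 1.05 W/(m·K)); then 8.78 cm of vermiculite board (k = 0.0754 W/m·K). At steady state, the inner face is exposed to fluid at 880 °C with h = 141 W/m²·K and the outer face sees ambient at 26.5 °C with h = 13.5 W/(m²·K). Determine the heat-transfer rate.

Treat each layer as a resistance in series:
  R_conv,in = 1/(hA) = 1/(141·12.5) = 5.674×10^-4 K/W
  R_silica brick = L/(kA) = 0.135/(1.45·12.5) = 0.007448 K/W
  R_fireclay brick = L/(kA) = 0.319/(1.05·12.5) = 0.02430 K/W
  R_vermiculite board = L/(kA) = 0.0878/(0.0754·12.5) = 0.09316 K/W
  R_conv,out = 1/(hA) = 1/(13.5·12.5) = 0.005926 K/W
ΣR = 5.674×10^-4 + 0.007448 + 0.02430 + 0.09316 + 0.005926 = 0.1314 K/W
Q = ΔT/ΣR = (880 °C − 26.5 °C)/0.1314 = 6500 W

Q = 6500 W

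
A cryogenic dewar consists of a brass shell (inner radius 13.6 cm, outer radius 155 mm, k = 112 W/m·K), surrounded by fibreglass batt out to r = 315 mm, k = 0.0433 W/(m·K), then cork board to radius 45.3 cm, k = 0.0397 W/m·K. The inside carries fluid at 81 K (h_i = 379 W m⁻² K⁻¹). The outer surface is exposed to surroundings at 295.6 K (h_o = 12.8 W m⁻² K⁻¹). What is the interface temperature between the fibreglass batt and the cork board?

Resistance network (inner→outer):
  R_conv,in = 1/(4πr²h) = 1/(4π·0.136²·379) = 0.01135 K/W
  R_brass = (1/0.136 − 1/0.155)/(4πk) = 0.9013/(4π·112) = 6.404×10^-4 K/W
  R_fibreglass batt = (1/0.155 − 1/0.315)/(4πk) = 3.277/(4π·0.0433) = 6.023 K/W
  R_cork board = (1/0.315 − 1/0.453)/(4πk) = 0.9671/(4π·0.0397) = 1.939 K/W
  R_conv,out = 1/(4πr²h) = 1/(4π·0.453²·12.8) = 0.03030 K/W
ΣR = 0.01135 + 6.404×10^-4 + 6.023 + 1.939 + 0.03030 = 8.004 K/W
Q = ΔT/ΣR = (81 K − 295.6 K)/8.004 = -26.81 W
From the inner boundary to the fibreglass batt/cork board interface, ΣR_partial = 6.035 K/W.
T_interface = T_in − Q·ΣR_partial = 81 K − (-26.81)(6.035) = 242.8 K

T = 242.8 K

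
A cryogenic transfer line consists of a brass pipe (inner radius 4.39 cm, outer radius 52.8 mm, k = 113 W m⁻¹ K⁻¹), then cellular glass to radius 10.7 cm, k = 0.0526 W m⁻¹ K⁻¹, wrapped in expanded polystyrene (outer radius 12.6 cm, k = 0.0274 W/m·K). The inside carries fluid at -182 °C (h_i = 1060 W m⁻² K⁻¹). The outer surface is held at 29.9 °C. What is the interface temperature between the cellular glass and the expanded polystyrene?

Series thermal resistances, inner to outer:
  R'_conv,in = 1/(2πr h) = 1/(2π·0.0439·1060) = 0.003420 m·K/W
  R'_brass = ln(0.0528/0.0439)/(2πk) = 0.1846/(2π·113) = 2.600×10^-4 m·K/W
  R'_cellular glass = ln(0.107/0.0528)/(2πk) = 0.7063/(2π·0.0526) = 2.137 m·K/W
  R'_expanded polystyrene = ln(0.126/0.107)/(2πk) = 0.1635/(2π·0.0274) = 0.9494 m·K/W
ΣR = 0.003420 + 2.600×10^-4 + 2.137 + 0.9494 = 3.090 m·K/W
Q' = ΔT/ΣR = (-182 °C − 29.9 °C)/3.090 = -68.58 W/m
From the inner boundary to the cellular glass/expanded polystyrene interface, ΣR_partial = 2.141 m·K/W.
T_interface = T_in − Q'·ΣR_partial = -182 °C − (-68.58)(2.141) = -35.2 °C

T = -35.2 °C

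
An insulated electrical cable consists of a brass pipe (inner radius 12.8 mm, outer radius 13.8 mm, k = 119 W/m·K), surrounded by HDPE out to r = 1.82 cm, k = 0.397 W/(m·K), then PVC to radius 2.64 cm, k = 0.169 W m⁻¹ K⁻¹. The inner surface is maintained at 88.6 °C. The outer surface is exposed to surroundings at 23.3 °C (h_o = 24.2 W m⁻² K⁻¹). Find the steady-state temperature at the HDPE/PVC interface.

T = 78.4 °C

Series thermal resistances, inner to outer:
  R'_brass = ln(0.0138/0.0128)/(2πk) = 0.07522/(2π·119) = 1.006×10^-4 m·K/W
  R'_HDPE = ln(0.0182/0.0138)/(2πk) = 0.2768/(2π·0.397) = 0.1109 m·K/W
  R'_PVC = ln(0.0264/0.0182)/(2πk) = 0.3719/(2π·0.169) = 0.3503 m·K/W
  R'_conv,out = 1/(2πr h) = 1/(2π·0.0264·24.2) = 0.2491 m·K/W
ΣR = 1.006×10^-4 + 0.1109 + 0.3503 + 0.2491 = 0.7104 m·K/W
Q' = ΔT/ΣR = (88.6 °C − 23.3 °C)/0.7104 = 91.92 W/m
From the inner boundary to the HDPE/PVC interface, ΣR_partial = 0.1110 m·K/W.
T_interface = T_in − Q'·ΣR_partial = 88.6 °C − (91.92)(0.1110) = 78.4 °C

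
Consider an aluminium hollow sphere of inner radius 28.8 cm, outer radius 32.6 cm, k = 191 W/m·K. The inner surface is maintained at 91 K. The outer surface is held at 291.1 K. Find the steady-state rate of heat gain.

Q = 4πk·ΔT/(1/r₁ − 1/r₂) = 4π × 191 × 200.1 / (1/0.288 − 1/0.326) = 1.19×10^6 W

Q = 1190 kW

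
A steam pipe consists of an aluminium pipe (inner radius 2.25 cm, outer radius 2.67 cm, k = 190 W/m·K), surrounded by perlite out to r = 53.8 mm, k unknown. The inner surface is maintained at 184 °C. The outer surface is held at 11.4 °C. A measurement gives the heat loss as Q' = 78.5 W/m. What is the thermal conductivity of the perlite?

k = 0.0507 W/m·K

ΣR = ΔT/Q' = |184 − 11.4|/78.5 = 2.199 m·K/W
Known resistances:
  R'_aluminium = ln(0.0267/0.0225)/(2πk) = 0.1711/(2π·190) = 1.434×10^-4 m·K/W
R_perlite = ΣR − ΣR_known = 2.199 − 1.434×10^-4 = 2.199 m·K/W
ln(r₂/r₁)/(2πk) = 2.199 ⇒ k = 0.7006/(2π·2.199) = 0.0507 W/m·K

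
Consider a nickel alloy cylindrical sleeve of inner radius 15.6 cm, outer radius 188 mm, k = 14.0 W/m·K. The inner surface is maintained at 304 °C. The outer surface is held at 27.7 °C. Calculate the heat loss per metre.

Q' = 1.30×10^5 W/m

Q' = 2πk·ΔT/ln(r₂/r₁) = 2π × 14.0 × 276.3 / ln(0.188/0.156) = 1.30×10^5 W/m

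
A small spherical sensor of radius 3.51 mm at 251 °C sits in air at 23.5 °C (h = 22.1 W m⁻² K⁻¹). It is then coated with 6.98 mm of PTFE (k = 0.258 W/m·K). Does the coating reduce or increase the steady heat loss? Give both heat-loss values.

Critical radius for a sphere: r_cr = 2k/h = 0.0233 m = 2.33 cm.
Outer radius after coating: r₂ = 0.00351 + 0.00698 = 0.01049 m.
Since r₁ < r_cr and r₂ ≤ r_cr, the coating moves toward the maximum at r_cr — heat loss rises.
Bare: R = 1/(4πr₁²h) = 292.3 K/W; Q = 227.5/292.3 = 0.778 W.
Coated: R = R_cond + R_conv = 91.19 K/W; Q = 227.5/91.19 = 2.49 W.

increases: 0.778 → 2.49 W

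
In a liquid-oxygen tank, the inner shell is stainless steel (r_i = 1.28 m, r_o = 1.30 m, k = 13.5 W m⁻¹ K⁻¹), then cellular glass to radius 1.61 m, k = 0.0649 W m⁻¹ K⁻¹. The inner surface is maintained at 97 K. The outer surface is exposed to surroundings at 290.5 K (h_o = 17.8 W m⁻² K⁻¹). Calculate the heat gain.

Q = 1060 W

Treat each layer as a resistance in series:
  R_stainless steel = (1/1.28 − 1/1.30)/(4πk) = 0.01202/(4π·13.5) = 7.085×10^-5 K/W
  R_cellular glass = (1/1.30 − 1/1.61)/(4πk) = 0.1481/(4π·0.0649) = 0.1816 K/W
  R_conv,out = 1/(4πr²h) = 1/(4π·1.61²·17.8) = 0.001725 K/W
ΣR = 7.085×10^-5 + 0.1816 + 0.001725 = 0.1834 K/W
Q = ΔT/ΣR = (97 K − 290.5 K)/0.1834 = -1060 W
(Negative Q ⇒ heat flows inward; heat gain = 1060 W.)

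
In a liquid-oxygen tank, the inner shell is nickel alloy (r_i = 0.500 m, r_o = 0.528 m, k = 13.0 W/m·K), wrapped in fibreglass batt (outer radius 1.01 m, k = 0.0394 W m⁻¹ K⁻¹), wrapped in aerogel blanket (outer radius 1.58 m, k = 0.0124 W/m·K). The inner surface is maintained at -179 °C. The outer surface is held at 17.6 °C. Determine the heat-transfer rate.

Resistance network (inner→outer):
  R_nickel alloy = (1/0.500 − 1/0.528)/(4πk) = 0.1061/(4π·13.0) = 6.492×10^-4 K/W
  R_fibreglass batt = (1/0.528 − 1/1.01)/(4πk) = 0.9038/(4π·0.0394) = 1.826 K/W
  R_aerogel blanket = (1/1.01 − 1/1.58)/(4πk) = 0.3572/(4π·0.0124) = 2.292 K/W
ΣR = 6.492×10^-4 + 1.826 + 2.292 = 4.119 K/W
Q = ΔT/ΣR = (-179 °C − 17.6 °C)/4.119 = -47.7 W
(Negative Q ⇒ heat flows inward; heat gain = 47.7 W.)

Q = 47.7 W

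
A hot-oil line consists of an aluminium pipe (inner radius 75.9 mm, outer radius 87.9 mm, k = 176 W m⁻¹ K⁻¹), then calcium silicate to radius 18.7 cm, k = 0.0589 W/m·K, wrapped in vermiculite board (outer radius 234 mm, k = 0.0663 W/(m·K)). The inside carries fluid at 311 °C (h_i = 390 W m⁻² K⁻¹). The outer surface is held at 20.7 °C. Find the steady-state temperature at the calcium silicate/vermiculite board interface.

T = 81.2 °C

Treat each layer as a resistance in series:
  R'_conv,in = 1/(2πr h) = 1/(2π·0.0759·390) = 0.005377 m·K/W
  R'_aluminium = ln(0.0879/0.0759)/(2πk) = 0.1468/(2π·176) = 1.327×10^-4 m·K/W
  R'_calcium silicate = ln(0.187/0.0879)/(2πk) = 0.7549/(2π·0.0589) = 2.040 m·K/W
  R'_vermiculite board = ln(0.234/0.187)/(2πk) = 0.2242/(2π·0.0663) = 0.5382 m·K/W
ΣR = 0.005377 + 1.327×10^-4 + 2.040 + 0.5382 = 2.584 m·K/W
Q' = ΔT/ΣR = (311 °C − 20.7 °C)/2.584 = 112.3 W/m
From the inner boundary to the calcium silicate/vermiculite board interface, ΣR_partial = 2.046 m·K/W.
T_interface = T_in − Q'·ΣR_partial = 311 °C − (112.3)(2.046) = 81.2 °C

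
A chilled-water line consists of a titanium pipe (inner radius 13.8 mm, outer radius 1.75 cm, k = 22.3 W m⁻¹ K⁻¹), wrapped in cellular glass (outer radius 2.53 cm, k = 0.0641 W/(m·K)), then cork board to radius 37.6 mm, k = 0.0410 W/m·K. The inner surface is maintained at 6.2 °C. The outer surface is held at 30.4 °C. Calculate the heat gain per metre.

Q' = 9.86 W/m

Series thermal resistances, inner to outer:
  R'_titanium = ln(0.0175/0.0138)/(2πk) = 0.2375/(2π·22.3) = 0.001695 m·K/W
  R'_cellular glass = ln(0.0253/0.0175)/(2πk) = 0.3686/(2π·0.0641) = 0.9152 m·K/W
  R'_cork board = ln(0.0376/0.0253)/(2πk) = 0.3962/(2π·0.0410) = 1.538 m·K/W
ΣR = 0.001695 + 0.9152 + 1.538 = 2.455 m·K/W
Q' = ΔT/ΣR = (6.2 °C − 30.4 °C)/2.455 = -9.86 W/m
(Negative Q' ⇒ heat flows inward; heat gain = 9.86 W/m.)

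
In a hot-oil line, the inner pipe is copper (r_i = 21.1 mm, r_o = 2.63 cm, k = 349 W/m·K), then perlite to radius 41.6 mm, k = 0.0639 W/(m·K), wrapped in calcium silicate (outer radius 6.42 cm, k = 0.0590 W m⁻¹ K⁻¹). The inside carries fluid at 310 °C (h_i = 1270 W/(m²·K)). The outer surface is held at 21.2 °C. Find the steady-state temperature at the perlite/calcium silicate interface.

Treat each layer as a resistance in series:
  R'_conv,in = 1/(2πr h) = 1/(2π·0.0211·1270) = 0.005939 m·K/W
  R'_copper = ln(0.0263/0.0211)/(2πk) = 0.2203/(2π·349) = 1.005×10^-4 m·K/W
  R'_perlite = ln(0.0416/0.0263)/(2πk) = 0.4585/(2π·0.0639) = 1.142 m·K/W
  R'_calcium silicate = ln(0.0642/0.0416)/(2πk) = 0.4339/(2π·0.0590) = 1.170 m·K/W
ΣR = 0.005939 + 1.005×10^-4 + 1.142 + 1.170 = 2.318 m·K/W
Q' = ΔT/ΣR = (310 °C − 21.2 °C)/2.318 = 124.6 W/m
From the inner boundary to the perlite/calcium silicate interface, ΣR_partial = 1.148 m·K/W.
T_interface = T_in − Q'·ΣR_partial = 310 °C − (124.6)(1.148) = 167 °C

T = 167 °C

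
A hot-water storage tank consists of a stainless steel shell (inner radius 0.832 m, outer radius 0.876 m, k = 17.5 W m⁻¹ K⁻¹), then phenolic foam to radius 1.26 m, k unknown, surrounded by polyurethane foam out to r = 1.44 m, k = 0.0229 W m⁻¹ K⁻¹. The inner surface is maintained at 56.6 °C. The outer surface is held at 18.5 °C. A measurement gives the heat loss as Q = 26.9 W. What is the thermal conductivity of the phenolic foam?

k = 0.0258 W/m·K

ΣR = ΔT/Q = |56.6 − 18.5|/26.9 = 1.416 K/W
Known resistances:
  R_stainless steel = (1/0.832 − 1/0.876)/(4πk) = 0.06037/(4π·17.5) = 2.745×10^-4 K/W
  R_polyurethane foam = (1/1.26 − 1/1.44)/(4πk) = 0.09921/(4π·0.0229) = 0.3447 K/W
R_phenolic foam = ΣR − ΣR_known = 1.416 − 0.3450 = 1.071 K/W
(1/r₁−1/r₂)/(4πk) = 1.071 ⇒ k = 0.3479/(4π·1.071) = 0.0258 W/m·K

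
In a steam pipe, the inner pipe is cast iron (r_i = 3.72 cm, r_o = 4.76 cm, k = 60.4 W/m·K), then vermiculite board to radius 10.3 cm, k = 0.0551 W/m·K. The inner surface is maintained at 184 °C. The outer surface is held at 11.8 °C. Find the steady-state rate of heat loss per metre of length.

Q' = 77.2 W/m

Treat each layer as a resistance in series:
  R'_cast iron = ln(0.0476/0.0372)/(2πk) = 0.2465/(2π·60.4) = 6.496×10^-4 m·K/W
  R'_vermiculite board = ln(0.103/0.0476)/(2πk) = 0.7719/(2π·0.0551) = 2.230 m·K/W
ΣR = 6.496×10^-4 + 2.230 = 2.231 m·K/W
Q' = ΔT/ΣR = (184 °C − 11.8 °C)/2.231 = 77.2 W/m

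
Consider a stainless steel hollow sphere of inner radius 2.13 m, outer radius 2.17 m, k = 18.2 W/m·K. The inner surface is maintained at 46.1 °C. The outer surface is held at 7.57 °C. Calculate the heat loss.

Q = 1020 kW

Q = 4πk·ΔT/(1/r₁ − 1/r₂) = 4π × 18.2 × 38.53 / (1/2.13 − 1/2.17) = 1.02×10^6 W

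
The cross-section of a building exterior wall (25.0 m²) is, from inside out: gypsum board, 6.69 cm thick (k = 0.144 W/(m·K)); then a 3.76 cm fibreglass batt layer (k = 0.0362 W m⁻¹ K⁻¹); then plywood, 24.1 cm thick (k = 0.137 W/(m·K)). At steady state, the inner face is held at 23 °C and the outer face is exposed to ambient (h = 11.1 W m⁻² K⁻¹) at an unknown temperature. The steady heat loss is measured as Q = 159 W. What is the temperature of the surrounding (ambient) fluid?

Sum the resistances:
  R_gypsum board = L/(kA) = 0.0669/(0.144·25.0) = 0.01858 K/W
  R_fibreglass batt = L/(kA) = 0.0376/(0.0362·25.0) = 0.04155 K/W
  R_plywood = L/(kA) = 0.241/(0.137·25.0) = 0.07036 K/W
  R_conv,out = 1/(hA) = 1/(11.1·25.0) = 0.003604 K/W
ΣR = 0.1341 K/W
ΔT = Q·ΣR = 159 × 0.1341 = 21.32 K
Heat flows outward, so T_out = T_in − ΔT = 23 − 21.32 = 1.68 °C

T_out = 1.68 °C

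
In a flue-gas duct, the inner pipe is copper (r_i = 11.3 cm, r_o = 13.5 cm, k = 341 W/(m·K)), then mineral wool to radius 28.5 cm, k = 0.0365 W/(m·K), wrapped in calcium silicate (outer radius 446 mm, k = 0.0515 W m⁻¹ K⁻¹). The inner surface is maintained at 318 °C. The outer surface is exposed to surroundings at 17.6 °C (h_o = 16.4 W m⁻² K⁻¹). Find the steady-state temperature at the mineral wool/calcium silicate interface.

T = 108 °C

Resistance network (inner→outer):
  R'_copper = ln(0.135/0.113)/(2πk) = 0.1779/(2π·341) = 8.303×10^-5 m·K/W
  R'_mineral wool = ln(0.285/0.135)/(2πk) = 0.7472/(2π·0.0365) = 3.258 m·K/W
  R'_calcium silicate = ln(0.446/0.285)/(2πk) = 0.4478/(2π·0.0515) = 1.384 m·K/W
  R'_conv,out = 1/(2πr h) = 1/(2π·0.446·16.4) = 0.02176 m·K/W
ΣR = 8.303×10^-5 + 3.258 + 1.384 + 0.02176 = 4.664 m·K/W
Q' = ΔT/ΣR = (318 °C − 17.6 °C)/4.664 = 64.41 W/m
From the inner boundary to the mineral wool/calcium silicate interface, ΣR_partial = 3.258 m·K/W.
T_interface = T_in − Q'·ΣR_partial = 318 °C − (64.41)(3.258) = 108 °C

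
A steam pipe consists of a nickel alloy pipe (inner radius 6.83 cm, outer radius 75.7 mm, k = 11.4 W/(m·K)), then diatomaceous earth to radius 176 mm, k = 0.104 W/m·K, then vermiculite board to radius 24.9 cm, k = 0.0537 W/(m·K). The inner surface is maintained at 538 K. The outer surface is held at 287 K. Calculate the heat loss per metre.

Q' = 108 W/m

Resistance network (inner→outer):
  R'_nickel alloy = ln(0.0757/0.0683)/(2πk) = 0.1029/(2π·11.4) = 0.001436 m·K/W
  R'_diatomaceous earth = ln(0.176/0.0757)/(2πk) = 0.8437/(2π·0.104) = 1.291 m·K/W
  R'_vermiculite board = ln(0.249/0.176)/(2πk) = 0.3470/(2π·0.0537) = 1.028 m·K/W
ΣR = 0.001436 + 1.291 + 1.028 = 2.320 m·K/W
Q' = ΔT/ΣR = (538 K − 287 K)/2.320 = 108 W/m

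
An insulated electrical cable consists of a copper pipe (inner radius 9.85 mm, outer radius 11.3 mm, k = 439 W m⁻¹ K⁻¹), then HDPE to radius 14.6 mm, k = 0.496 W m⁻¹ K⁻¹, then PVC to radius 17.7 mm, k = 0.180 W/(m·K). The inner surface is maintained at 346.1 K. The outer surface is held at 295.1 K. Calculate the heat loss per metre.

Q' = 202 W/m

Resistance network (inner→outer):
  R'_copper = ln(0.0113/0.00985)/(2πk) = 0.1373/(2π·439) = 4.979×10^-5 m·K/W
  R'_HDPE = ln(0.0146/0.0113)/(2πk) = 0.2562/(2π·0.496) = 0.08221 m·K/W
  R'_PVC = ln(0.0177/0.0146)/(2πk) = 0.1925/(2π·0.180) = 0.1702 m·K/W
ΣR = 4.979×10^-5 + 0.08221 + 0.1702 = 0.2525 m·K/W
Q' = ΔT/ΣR = (346.1 K − 295.1 K)/0.2525 = 202 W/m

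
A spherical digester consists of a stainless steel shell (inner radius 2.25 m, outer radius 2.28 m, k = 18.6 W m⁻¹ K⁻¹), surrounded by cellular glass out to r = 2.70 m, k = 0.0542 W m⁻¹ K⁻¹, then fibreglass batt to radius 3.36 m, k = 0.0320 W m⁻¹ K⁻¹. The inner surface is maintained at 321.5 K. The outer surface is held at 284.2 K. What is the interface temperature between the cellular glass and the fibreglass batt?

T = 308.2 K

Treat each layer as a resistance in series:
  R_stainless steel = (1/2.25 − 1/2.28)/(4πk) = 0.005848/(4π·18.6) = 2.502×10^-5 K/W
  R_cellular glass = (1/2.28 − 1/2.70)/(4πk) = 0.06823/(4π·0.0542) = 0.1002 K/W
  R_fibreglass batt = (1/2.70 − 1/3.36)/(4πk) = 0.07275/(4π·0.0320) = 0.1809 K/W
ΣR = 2.502×10^-5 + 0.1002 + 0.1809 = 0.2811 K/W
Q = ΔT/ΣR = (321.5 K − 284.2 K)/0.2811 = 132.7 W
From the inner boundary to the cellular glass/fibreglass batt interface, ΣR_partial = 0.1002 K/W.
T_interface = T_in − Q·ΣR_partial = 321.5 K − (132.7)(0.1002) = 308.2 K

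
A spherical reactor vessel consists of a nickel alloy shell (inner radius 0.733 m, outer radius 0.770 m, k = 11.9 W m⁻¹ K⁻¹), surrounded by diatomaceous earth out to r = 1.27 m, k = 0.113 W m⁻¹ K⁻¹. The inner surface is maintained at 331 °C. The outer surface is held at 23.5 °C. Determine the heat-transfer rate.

Q = 853 W

Treat each layer as a resistance in series:
  R_nickel alloy = (1/0.733 − 1/0.770)/(4πk) = 0.06556/(4π·11.9) = 4.384×10^-4 K/W
  R_diatomaceous earth = (1/0.770 − 1/1.27)/(4πk) = 0.5113/(4π·0.113) = 0.3601 K/W
ΣR = 4.384×10^-4 + 0.3601 = 0.3605 K/W
Q = ΔT/ΣR = (331 °C − 23.5 °C)/0.3605 = 853 W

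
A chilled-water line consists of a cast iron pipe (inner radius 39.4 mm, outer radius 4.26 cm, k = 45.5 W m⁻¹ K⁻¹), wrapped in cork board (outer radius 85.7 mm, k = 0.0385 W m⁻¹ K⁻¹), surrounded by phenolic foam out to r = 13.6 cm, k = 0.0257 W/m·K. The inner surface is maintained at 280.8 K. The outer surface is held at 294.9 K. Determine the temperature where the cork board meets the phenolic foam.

Treat each layer as a resistance in series:
  R'_cast iron = ln(0.0426/0.0394)/(2πk) = 0.07809/(2π·45.5) = 2.731×10^-4 m·K/W
  R'_cork board = ln(0.0857/0.0426)/(2πk) = 0.6990/(2π·0.0385) = 2.890 m·K/W
  R'_phenolic foam = ln(0.136/0.0857)/(2πk) = 0.4618/(2π·0.0257) = 2.860 m·K/W
ΣR = 2.731×10^-4 + 2.890 + 2.860 = 5.750 m·K/W
Q' = ΔT/ΣR = (280.8 K − 294.9 K)/5.750 = -2.452 W/m
From the inner boundary to the cork board/phenolic foam interface, ΣR_partial = 2.890 m·K/W.
T_interface = T_in − Q'·ΣR_partial = 280.8 K − (-2.452)(2.890) = 287.9 K

T = 287.9 K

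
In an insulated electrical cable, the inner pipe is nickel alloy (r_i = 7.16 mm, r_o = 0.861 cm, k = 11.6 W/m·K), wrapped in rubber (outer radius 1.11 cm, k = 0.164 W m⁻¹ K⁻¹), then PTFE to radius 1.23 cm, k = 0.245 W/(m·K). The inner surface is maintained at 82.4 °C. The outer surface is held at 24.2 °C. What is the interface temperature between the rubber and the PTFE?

T = 36.5 °C

Treat each layer as a resistance in series:
  R'_nickel alloy = ln(0.00861/0.00716)/(2πk) = 0.1844/(2π·11.6) = 0.002530 m·K/W
  R'_rubber = ln(0.0111/0.00861)/(2πk) = 0.2540/(2π·0.164) = 0.2465 m·K/W
  R'_PTFE = ln(0.0123/0.0111)/(2πk) = 0.1027/(2π·0.245) = 0.06669 m·K/W
ΣR = 0.002530 + 0.2465 + 0.06669 = 0.3157 m·K/W
Q' = ΔT/ΣR = (82.4 °C − 24.2 °C)/0.3157 = 184.4 W/m
From the inner boundary to the rubber/PTFE interface, ΣR_partial = 0.2490 m·K/W.
T_interface = T_in − Q'·ΣR_partial = 82.4 °C − (184.4)(0.2490) = 36.5 °C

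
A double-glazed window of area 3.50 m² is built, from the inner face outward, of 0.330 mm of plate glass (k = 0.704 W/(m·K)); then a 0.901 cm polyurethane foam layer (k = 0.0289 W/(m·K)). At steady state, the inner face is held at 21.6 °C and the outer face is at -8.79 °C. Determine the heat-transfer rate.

Q = 341 W

Resistance network (inner→outer):
  R_plate glass = L/(kA) = 3.30×10^-4/(0.704·3.50) = 1.339×10^-4 K/W
  R_polyurethane foam = L/(kA) = 0.00901/(0.0289·3.50) = 0.08908 K/W
ΣR = 1.339×10^-4 + 0.08908 = 0.08921 K/W
Q = ΔT/ΣR = (21.6 °C − -8.79 °C)/0.08921 = 341 W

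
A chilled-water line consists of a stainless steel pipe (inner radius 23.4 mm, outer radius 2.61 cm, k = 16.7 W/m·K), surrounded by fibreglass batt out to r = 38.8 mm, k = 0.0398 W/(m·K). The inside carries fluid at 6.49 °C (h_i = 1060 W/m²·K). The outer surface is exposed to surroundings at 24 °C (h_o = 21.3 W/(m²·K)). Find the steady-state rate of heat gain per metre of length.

Q' = 9.81 W/m

Series thermal resistances, inner to outer:
  R'_conv,in = 1/(2πr h) = 1/(2π·0.0234·1060) = 0.006417 m·K/W
  R'_stainless steel = ln(0.0261/0.0234)/(2πk) = 0.1092/(2π·16.7) = 0.001041 m·K/W
  R'_fibreglass batt = ln(0.0388/0.0261)/(2πk) = 0.3965/(2π·0.0398) = 1.585 m·K/W
  R'_conv,out = 1/(2πr h) = 1/(2π·0.0388·21.3) = 0.1926 m·K/W
ΣR = 0.006417 + 0.001041 + 1.585 + 0.1926 = 1.785 m·K/W
Q' = ΔT/ΣR = (6.49 °C − 24 °C)/1.785 = -9.81 W/m
(Negative Q' ⇒ heat flows inward; heat gain = 9.81 W/m.)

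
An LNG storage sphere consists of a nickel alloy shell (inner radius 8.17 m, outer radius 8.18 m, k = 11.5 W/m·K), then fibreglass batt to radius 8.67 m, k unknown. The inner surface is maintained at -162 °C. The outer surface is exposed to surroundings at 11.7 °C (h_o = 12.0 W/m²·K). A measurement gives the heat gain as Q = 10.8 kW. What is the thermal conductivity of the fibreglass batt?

ΣR = ΔT/Q = |-162 − 11.7|/10800 = 0.01608 K/W
Known resistances:
  R_nickel alloy = (1/8.17 − 1/8.18)/(4πk) = 1.496×10^-4/(4π·11.5) = 1.035×10^-6 K/W
  R_conv,out = 1/(4πr²h) = 1/(4π·8.67²·12.0) = 8.822×10^-5 K/W
R_fibreglass batt = ΣR − ΣR_known = 0.01608 − 8.926×10^-5 = 0.01599 K/W
(1/r₁−1/r₂)/(4πk) = 0.01599 ⇒ k = 0.006909/(4π·0.01599) = 0.0344 W/m·K

k = 0.0344 W/m·K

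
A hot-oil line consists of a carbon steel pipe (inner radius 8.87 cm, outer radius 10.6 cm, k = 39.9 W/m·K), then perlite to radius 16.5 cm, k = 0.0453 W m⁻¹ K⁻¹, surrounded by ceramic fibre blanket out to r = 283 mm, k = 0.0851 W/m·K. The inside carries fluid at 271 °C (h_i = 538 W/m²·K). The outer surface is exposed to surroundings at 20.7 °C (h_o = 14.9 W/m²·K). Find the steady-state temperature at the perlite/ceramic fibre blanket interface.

Series thermal resistances, inner to outer:
  R'_conv,in = 1/(2πr h) = 1/(2π·0.0887·538) = 0.003335 m·K/W
  R'_carbon steel = ln(0.106/0.0887)/(2πk) = 0.1782/(2π·39.9) = 7.107×10^-4 m·K/W
  R'_perlite = ln(0.165/0.106)/(2πk) = 0.4425/(2π·0.0453) = 1.555 m·K/W
  R'_ceramic fibre blanket = ln(0.283/0.165)/(2πk) = 0.5395/(2π·0.0851) = 1.009 m·K/W
  R'_conv,out = 1/(2πr h) = 1/(2π·0.283·14.9) = 0.03774 m·K/W
ΣR = 0.003335 + 7.107×10^-4 + 1.555 + 1.009 + 0.03774 = 2.606 m·K/W
Q' = ΔT/ΣR = (271 °C − 20.7 °C)/2.606 = 96.05 W/m
From the inner boundary to the perlite/ceramic fibre blanket interface, ΣR_partial = 1.559 m·K/W.
T_interface = T_in − Q'·ΣR_partial = 271 °C − (96.05)(1.559) = 121 °C

T = 121 °C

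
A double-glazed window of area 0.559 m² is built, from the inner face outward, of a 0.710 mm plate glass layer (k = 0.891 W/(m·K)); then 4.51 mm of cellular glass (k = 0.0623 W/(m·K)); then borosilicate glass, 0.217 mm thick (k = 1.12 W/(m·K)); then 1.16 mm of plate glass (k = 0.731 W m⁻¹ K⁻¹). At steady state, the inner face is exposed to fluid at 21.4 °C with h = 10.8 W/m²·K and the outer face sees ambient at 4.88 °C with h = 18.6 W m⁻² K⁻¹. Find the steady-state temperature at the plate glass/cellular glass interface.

Resistance network (inner→outer):
  R_conv,in = 1/(hA) = 1/(10.8·0.559) = 0.1656 K/W
  R_plate glass = L/(kA) = 7.10×10^-4/(0.891·0.559) = 0.001426 K/W
  R_cellular glass = L/(kA) = 0.00451/(0.0623·0.559) = 0.1295 K/W
  R_borosilicate glass = L/(kA) = 2.17×10^-4/(1.12·0.559) = 3.466×10^-4 K/W
  R_plate glass = L/(kA) = 0.00116/(0.731·0.559) = 0.002839 K/W
  R_conv,out = 1/(hA) = 1/(18.6·0.559) = 0.09618 K/W
ΣR = 0.1656 + 0.001426 + 0.1295 + 3.466×10^-4 + 0.002839 + 0.09618 = 0.3959 K/W
Q = ΔT/ΣR = (21.4 °C − 4.88 °C)/0.3959 = 41.73 W
From the inner boundary to the plate glass/cellular glass interface, ΣR_partial = 0.1670 K/W.
T_interface = T_in − Q·ΣR_partial = 21.4 °C − (41.73)(0.1670) = 14.4 °C

T = 14.4 °C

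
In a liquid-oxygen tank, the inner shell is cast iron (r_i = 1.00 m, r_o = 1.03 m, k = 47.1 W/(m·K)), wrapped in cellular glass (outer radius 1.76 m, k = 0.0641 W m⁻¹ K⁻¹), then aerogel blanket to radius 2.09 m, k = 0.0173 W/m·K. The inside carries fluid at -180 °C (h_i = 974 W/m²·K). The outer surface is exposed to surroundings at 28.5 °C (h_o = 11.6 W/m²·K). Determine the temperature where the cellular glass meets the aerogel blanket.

Series thermal resistances, inner to outer:
  R_conv,in = 1/(4πr²h) = 1/(4π·1.00²·974) = 8.170×10^-5 K/W
  R_cast iron = (1/1.00 − 1/1.03)/(4πk) = 0.02913/(4π·47.1) = 4.921×10^-5 K/W
  R_cellular glass = (1/1.03 − 1/1.76)/(4πk) = 0.4027/(4π·0.0641) = 0.4999 K/W
  R_aerogel blanket = (1/1.76 − 1/2.09)/(4πk) = 0.08971/(4π·0.0173) = 0.4127 K/W
  R_conv,out = 1/(4πr²h) = 1/(4π·2.09²·11.6) = 0.001571 K/W
ΣR = 8.170×10^-5 + 4.921×10^-5 + 0.4999 + 0.4127 + 0.001571 = 0.9143 K/W
Q = ΔT/ΣR = (-180 °C − 28.5 °C)/0.9143 = -228.0 W
From the inner boundary to the cellular glass/aerogel blanket interface, ΣR_partial = 0.5000 K/W.
T_interface = T_in − Q·ΣR_partial = -180 °C − (-228.0)(0.5000) = -66.0 °C

T = -66.0 °C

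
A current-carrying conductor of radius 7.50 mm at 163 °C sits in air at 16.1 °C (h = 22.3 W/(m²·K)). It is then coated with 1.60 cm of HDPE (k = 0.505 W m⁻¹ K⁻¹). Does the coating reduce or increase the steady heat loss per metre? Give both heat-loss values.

increases: 154 → 221 W/m

Critical radius for a cylinder: r_cr = k/h = 0.0226 m = 2.26 cm.
Outer radius after coating: r₂ = 0.00750 + 0.0160 = 0.02350 m.
r₁ < r_cr < r₂: heat loss rises to a maximum at r_cr then falls. Whether the coating helps depends on whether Q(r₂) has dropped back below Q(r₁).
Bare: R = 1/(2πr₁h) = 0.9516 m·K/W; Q = 146.9/0.9516 = 154 W/m.
Coated: R = R_cond + R_conv = 0.6636 m·K/W; Q = 146.9/0.6636 = 221 W/m.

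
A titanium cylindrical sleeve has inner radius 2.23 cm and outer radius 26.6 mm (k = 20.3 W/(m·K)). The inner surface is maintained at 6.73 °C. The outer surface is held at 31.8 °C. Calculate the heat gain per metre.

Q' = 2πk·ΔT/ln(r₂/r₁) = 2π × 20.3 × 25.07 / ln(0.0266/0.0223) = 18100 W/m

Q' = 18.1 kW/m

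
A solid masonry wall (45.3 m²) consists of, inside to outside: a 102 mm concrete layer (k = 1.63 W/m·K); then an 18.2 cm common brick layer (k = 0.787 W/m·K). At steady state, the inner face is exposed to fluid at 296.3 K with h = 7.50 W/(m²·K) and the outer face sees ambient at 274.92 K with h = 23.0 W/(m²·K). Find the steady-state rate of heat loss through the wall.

Treat each layer as a resistance in series:
  R_conv,in = 1/(hA) = 1/(7.50·45.3) = 0.002943 K/W
  R_concrete = L/(kA) = 0.102/(1.63·45.3) = 0.001381 K/W
  R_common brick = L/(kA) = 0.182/(0.787·45.3) = 0.005105 K/W
  R_conv,out = 1/(hA) = 1/(23.0·45.3) = 9.598×10^-4 K/W
ΣR = 0.002943 + 0.001381 + 0.005105 + 9.598×10^-4 = 0.01039 K/W
Q = ΔT/ΣR = (296.3 K − 274.92 K)/0.01039 = 2060 W

Q = 2060 W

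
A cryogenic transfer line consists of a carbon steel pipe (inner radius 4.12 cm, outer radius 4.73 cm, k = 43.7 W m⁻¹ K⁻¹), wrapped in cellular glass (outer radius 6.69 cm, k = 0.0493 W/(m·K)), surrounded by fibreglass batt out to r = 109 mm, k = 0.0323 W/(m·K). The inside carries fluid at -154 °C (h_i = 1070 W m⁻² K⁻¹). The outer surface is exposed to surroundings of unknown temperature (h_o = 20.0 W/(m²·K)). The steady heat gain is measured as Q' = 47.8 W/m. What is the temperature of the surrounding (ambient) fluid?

T_out = 18.2 °C

Series resistances:
  R'_conv,in = 1/(2πr h) = 1/(2π·0.0412·1070) = 0.003610 m·K/W
  R'_carbon steel = ln(0.0473/0.0412)/(2πk) = 0.1381/(2π·43.7) = 5.029×10^-4 m·K/W
  R'_cellular glass = ln(0.0669/0.0473)/(2πk) = 0.3467/(2π·0.0493) = 1.119 m·K/W
  R'_fibreglass batt = ln(0.109/0.0669)/(2πk) = 0.4881/(2π·0.0323) = 2.405 m·K/W
  R'_conv,out = 1/(2πr h) = 1/(2π·0.109·20.0) = 0.07301 m·K/W
ΣR = 3.602 m·K/W
ΔT = Q'·ΣR = 47.8 × 3.602 = 172.2 K
Heat flows inward, so T_out = T_in + ΔT = -154 + 172.2 = 18.2 °C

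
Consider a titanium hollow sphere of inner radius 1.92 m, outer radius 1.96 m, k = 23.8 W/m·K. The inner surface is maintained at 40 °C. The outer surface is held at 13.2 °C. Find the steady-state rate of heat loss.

Q = 4πk·ΔT/(1/r₁ − 1/r₂) = 4π × 23.8 × 26.8 / (1/1.92 − 1/1.96) = 7.54×10^5 W

Q = 7.54×10^5 W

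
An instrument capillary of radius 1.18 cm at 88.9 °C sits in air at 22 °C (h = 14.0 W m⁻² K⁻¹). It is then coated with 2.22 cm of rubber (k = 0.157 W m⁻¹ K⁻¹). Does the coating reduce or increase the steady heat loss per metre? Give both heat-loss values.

reduces: 69.4 → 47.5 W/m

Critical radius for a cylinder: r_cr = k/h = 0.0112 m = 1.12 cm.
Outer radius after coating: r₂ = 0.0118 + 0.0222 = 0.0340 m.
Since r₁ ≥ r_cr, any added insulation reduces the heat loss.
Bare: R = 1/(2πr₁h) = 0.9634 m·K/W; Q = 66.9/0.9634 = 69.4 W/m.
Coated: R = R_cond + R_conv = 1.407 m·K/W; Q = 66.9/1.407 = 47.5 W/m.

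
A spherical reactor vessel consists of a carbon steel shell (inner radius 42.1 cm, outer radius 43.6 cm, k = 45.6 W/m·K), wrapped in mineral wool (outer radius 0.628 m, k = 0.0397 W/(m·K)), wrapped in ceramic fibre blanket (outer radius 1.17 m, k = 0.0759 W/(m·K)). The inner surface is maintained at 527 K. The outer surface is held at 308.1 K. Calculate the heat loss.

Resistance network (inner→outer):
  R_carbon steel = (1/0.421 − 1/0.436)/(4πk) = 0.08172/(4π·45.6) = 1.426×10^-4 K/W
  R_mineral wool = (1/0.436 − 1/0.628)/(4πk) = 0.7012/(4π·0.0397) = 1.406 K/W
  R_ceramic fibre blanket = (1/0.628 − 1/1.17)/(4πk) = 0.7377/(4π·0.0759) = 0.7734 K/W
ΣR = 1.426×10^-4 + 1.406 + 0.7734 = 2.180 K/W
Q = ΔT/ΣR = (527 K − 308.1 K)/2.180 = 100 W

Q = 100 W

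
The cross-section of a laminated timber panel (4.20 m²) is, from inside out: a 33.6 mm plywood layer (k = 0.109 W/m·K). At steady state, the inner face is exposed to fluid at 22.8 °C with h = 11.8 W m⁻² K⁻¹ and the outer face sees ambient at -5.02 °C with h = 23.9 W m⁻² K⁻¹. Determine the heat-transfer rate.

Treat each layer as a resistance in series:
  R_conv,in = 1/(hA) = 1/(11.8·4.20) = 0.02018 K/W
  R_plywood = L/(kA) = 0.0336/(0.109·4.20) = 0.07339 K/W
  R_conv,out = 1/(hA) = 1/(23.9·4.20) = 0.009962 K/W
ΣR = 0.02018 + 0.07339 + 0.009962 = 0.1035 K/W
Q = ΔT/ΣR = (22.8 °C − -5.02 °C)/0.1035 = 269 W

Q = 269 W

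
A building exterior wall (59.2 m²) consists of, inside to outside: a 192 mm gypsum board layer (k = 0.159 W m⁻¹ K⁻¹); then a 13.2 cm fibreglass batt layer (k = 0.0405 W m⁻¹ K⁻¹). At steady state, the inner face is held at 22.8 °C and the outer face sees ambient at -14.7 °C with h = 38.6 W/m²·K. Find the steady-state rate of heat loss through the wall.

Treat each layer as a resistance in series:
  R_gypsum board = L/(kA) = 0.192/(0.159·59.2) = 0.02040 K/W
  R_fibreglass batt = L/(kA) = 0.132/(0.0405·59.2) = 0.05506 K/W
  R_conv,out = 1/(hA) = 1/(38.6·59.2) = 4.376×10^-4 K/W
ΣR = 0.02040 + 0.05506 + 4.376×10^-4 = 0.07590 K/W
Q = ΔT/ΣR = (22.8 °C − -14.7 °C)/0.07590 = 494 W

Q = 494 W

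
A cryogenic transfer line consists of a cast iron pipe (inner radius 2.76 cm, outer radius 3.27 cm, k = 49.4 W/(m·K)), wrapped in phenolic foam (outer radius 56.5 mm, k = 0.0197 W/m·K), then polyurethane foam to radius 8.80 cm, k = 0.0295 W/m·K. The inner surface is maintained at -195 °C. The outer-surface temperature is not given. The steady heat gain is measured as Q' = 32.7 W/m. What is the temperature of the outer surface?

Series resistances:
  R'_cast iron = ln(0.0327/0.0276)/(2πk) = 0.1696/(2π·49.4) = 5.463×10^-4 m·K/W
  R'_phenolic foam = ln(0.0565/0.0327)/(2πk) = 0.5469/(2π·0.0197) = 4.418 m·K/W
  R'_polyurethane foam = ln(0.0880/0.0565)/(2πk) = 0.4431/(2π·0.0295) = 2.391 m·K/W
ΣR = 6.809 m·K/W
ΔT = Q'·ΣR = 32.7 × 6.809 = 222.7 K
Heat flows inward, so T_out = T_in + ΔT = -195 + 222.7 = 27.7 °C

T_out = 27.7 °C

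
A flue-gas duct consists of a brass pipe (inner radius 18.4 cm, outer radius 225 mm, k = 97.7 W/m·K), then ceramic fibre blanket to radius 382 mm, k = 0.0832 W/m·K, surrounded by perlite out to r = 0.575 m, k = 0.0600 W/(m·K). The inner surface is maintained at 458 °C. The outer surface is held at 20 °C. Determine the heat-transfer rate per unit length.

Resistance network (inner→outer):
  R'_brass = ln(0.225/0.184)/(2πk) = 0.2012/(2π·97.7) = 3.277×10^-4 m·K/W
  R'_ceramic fibre blanket = ln(0.382/0.225)/(2πk) = 0.5293/(2π·0.0832) = 1.013 m·K/W
  R'_perlite = ln(0.575/0.382)/(2πk) = 0.4089/(2π·0.0600) = 1.085 m·K/W
ΣR = 3.277×10^-4 + 1.013 + 1.085 = 2.098 m·K/W
Q' = ΔT/ΣR = (458 °C − 20 °C)/2.098 = 209 W/m

Q' = 209 W/m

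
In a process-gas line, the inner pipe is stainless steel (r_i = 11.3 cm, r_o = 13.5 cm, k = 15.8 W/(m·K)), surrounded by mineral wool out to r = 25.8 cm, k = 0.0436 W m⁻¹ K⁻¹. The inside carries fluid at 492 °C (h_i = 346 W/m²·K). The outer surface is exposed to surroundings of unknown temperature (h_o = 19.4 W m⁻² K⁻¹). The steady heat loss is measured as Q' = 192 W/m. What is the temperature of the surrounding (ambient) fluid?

T_out = 30.8 °C

Sum the resistances:
  R'_conv,in = 1/(2πr h) = 1/(2π·0.113·346) = 0.004071 m·K/W
  R'_stainless steel = ln(0.135/0.113)/(2πk) = 0.1779/(2π·15.8) = 0.001792 m·K/W
  R'_mineral wool = ln(0.258/0.135)/(2πk) = 0.6477/(2π·0.0436) = 2.364 m·K/W
  R'_conv,out = 1/(2πr h) = 1/(2π·0.258·19.4) = 0.03180 m·K/W
ΣR = 2.402 m·K/W
ΔT = Q'·ΣR = 192 × 2.402 = 461.2 K
Heat flows outward, so T_out = T_in − ΔT = 492 − 461.2 = 30.8 °C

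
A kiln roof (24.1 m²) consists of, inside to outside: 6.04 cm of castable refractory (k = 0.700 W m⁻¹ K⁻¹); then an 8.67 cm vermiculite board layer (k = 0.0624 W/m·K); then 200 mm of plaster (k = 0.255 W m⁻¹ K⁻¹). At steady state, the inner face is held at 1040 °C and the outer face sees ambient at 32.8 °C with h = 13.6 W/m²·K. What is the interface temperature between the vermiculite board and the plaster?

Treat each layer as a resistance in series:
  R_castable refractory = L/(kA) = 0.0604/(0.700·24.1) = 0.003580 K/W
  R_vermiculite board = L/(kA) = 0.0867/(0.0624·24.1) = 0.05765 K/W
  R_plaster = L/(kA) = 0.200/(0.255·24.1) = 0.03254 K/W
  R_conv,out = 1/(hA) = 1/(13.6·24.1) = 0.003051 K/W
ΣR = 0.003580 + 0.05765 + 0.03254 + 0.003051 = 0.09682 K/W
Q = ΔT/ΣR = (1040 °C − 32.8 °C)/0.09682 = 10400 W
From the inner boundary to the vermiculite board/plaster interface, ΣR_partial = 0.06123 K/W.
T_interface = T_in − Q·ΣR_partial = 1040 °C − (10400)(0.06123) = 403 °C

T = 403 °C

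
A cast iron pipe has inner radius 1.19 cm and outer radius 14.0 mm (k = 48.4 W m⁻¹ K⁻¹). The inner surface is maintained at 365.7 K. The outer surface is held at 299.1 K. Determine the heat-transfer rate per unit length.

Q' = 2πk·ΔT/ln(r₂/r₁) = 2π × 48.4 × 66.6 / ln(0.0140/0.0119) = 1.25×10^5 W/m

Q' = 125 kW/m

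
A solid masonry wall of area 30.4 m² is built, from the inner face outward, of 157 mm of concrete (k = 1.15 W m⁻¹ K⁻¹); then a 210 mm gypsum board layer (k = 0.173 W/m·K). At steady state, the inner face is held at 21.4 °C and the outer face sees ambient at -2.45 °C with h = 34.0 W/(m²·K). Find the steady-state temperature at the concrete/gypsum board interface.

T = 19.0 °C

Resistance network (inner→outer):
  R_concrete = L/(kA) = 0.157/(1.15·30.4) = 0.004491 K/W
  R_gypsum board = L/(kA) = 0.210/(0.173·30.4) = 0.03993 K/W
  R_conv,out = 1/(hA) = 1/(34.0·30.4) = 9.675×10^-4 K/W
ΣR = 0.004491 + 0.03993 + 9.675×10^-4 = 0.04539 K/W
Q = ΔT/ΣR = (21.4 °C − -2.45 °C)/0.04539 = 525.4 W
From the inner boundary to the concrete/gypsum board interface, ΣR_partial = 0.004491 K/W.
T_interface = T_in − Q·ΣR_partial = 21.4 °C − (525.4)(0.004491) = 19.0 °C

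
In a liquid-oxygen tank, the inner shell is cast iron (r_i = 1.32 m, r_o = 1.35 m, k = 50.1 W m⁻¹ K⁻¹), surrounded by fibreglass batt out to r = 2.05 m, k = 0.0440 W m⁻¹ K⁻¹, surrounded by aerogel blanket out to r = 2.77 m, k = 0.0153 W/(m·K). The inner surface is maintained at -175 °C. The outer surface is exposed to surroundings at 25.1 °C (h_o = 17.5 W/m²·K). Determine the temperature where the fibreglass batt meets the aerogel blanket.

T = -93.1 °C

Resistance network (inner→outer):
  R_cast iron = (1/1.32 − 1/1.35)/(4πk) = 0.01684/(4π·50.1) = 2.674×10^-5 K/W
  R_fibreglass batt = (1/1.35 − 1/2.05)/(4πk) = 0.2529/(4π·0.0440) = 0.4575 K/W
  R_aerogel blanket = (1/2.05 − 1/2.77)/(4πk) = 0.1268/(4π·0.0153) = 0.6595 K/W
  R_conv,out = 1/(4πr²h) = 1/(4π·2.77²·17.5) = 5.926×10^-4 K/W
ΣR = 2.674×10^-5 + 0.4575 + 0.6595 + 5.926×10^-4 = 1.118 K/W
Q = ΔT/ΣR = (-175 °C − 25.1 °C)/1.118 = -179.0 W
From the inner boundary to the fibreglass batt/aerogel blanket interface, ΣR_partial = 0.4575 K/W.
T_interface = T_in − Q·ΣR_partial = -175 °C − (-179.0)(0.4575) = -93.1 °C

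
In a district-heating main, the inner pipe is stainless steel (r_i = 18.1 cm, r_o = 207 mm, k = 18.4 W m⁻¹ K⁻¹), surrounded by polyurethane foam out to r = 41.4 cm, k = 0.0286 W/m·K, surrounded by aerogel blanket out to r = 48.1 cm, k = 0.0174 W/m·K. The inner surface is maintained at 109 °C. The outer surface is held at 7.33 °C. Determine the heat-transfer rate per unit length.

Q' = 19.4 W/m

Resistance network (inner→outer):
  R'_stainless steel = ln(0.207/0.181)/(2πk) = 0.1342/(2π·18.4) = 0.001161 m·K/W
  R'_polyurethane foam = ln(0.414/0.207)/(2πk) = 0.6931/(2π·0.0286) = 3.857 m·K/W
  R'_aerogel blanket = ln(0.481/0.414)/(2πk) = 0.1500/(2π·0.0174) = 1.372 m·K/W
ΣR = 0.001161 + 3.857 + 1.372 = 5.230 m·K/W
Q' = ΔT/ΣR = (109 °C − 7.33 °C)/5.230 = 19.4 W/m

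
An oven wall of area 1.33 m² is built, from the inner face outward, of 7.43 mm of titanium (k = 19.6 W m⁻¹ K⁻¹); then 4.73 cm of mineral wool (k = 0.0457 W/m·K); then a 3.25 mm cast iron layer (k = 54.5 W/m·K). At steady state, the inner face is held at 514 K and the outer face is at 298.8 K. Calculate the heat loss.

Q = 276 W

Series thermal resistances, inner to outer:
  R_titanium = L/(kA) = 0.00743/(19.6·1.33) = 2.850×10^-4 K/W
  R_mineral wool = L/(kA) = 0.0473/(0.0457·1.33) = 0.7782 K/W
  R_cast iron = L/(kA) = 0.00325/(54.5·1.33) = 4.484×10^-5 K/W
ΣR = 2.850×10^-4 + 0.7782 + 4.484×10^-5 = 0.7785 K/W
Q = ΔT/ΣR = (514 K − 298.8 K)/0.7785 = 276 W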